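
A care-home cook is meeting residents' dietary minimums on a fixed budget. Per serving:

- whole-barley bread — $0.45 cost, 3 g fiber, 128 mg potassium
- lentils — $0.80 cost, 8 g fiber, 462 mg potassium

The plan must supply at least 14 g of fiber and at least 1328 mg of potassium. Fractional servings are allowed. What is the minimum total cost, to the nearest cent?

whole-barley bread only: max(14/3, 1328/128) = 10.38 servings → $4.67.
lentils only: max(14/8, 1328/462) = 2.874 servings → $2.30.
whole-barley bread + lentils: the both-tight solution has a negative serving — not a feasible corner.
So the least-cost plan costs $2.30.

$2.30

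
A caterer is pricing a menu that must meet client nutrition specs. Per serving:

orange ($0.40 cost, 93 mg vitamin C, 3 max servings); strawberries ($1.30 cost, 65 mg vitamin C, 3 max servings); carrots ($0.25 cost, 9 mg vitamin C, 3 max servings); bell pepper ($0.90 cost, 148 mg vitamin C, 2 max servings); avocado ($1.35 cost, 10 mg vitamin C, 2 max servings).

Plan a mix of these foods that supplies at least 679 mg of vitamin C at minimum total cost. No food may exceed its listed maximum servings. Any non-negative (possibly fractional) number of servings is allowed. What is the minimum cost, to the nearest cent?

$5.08

Cost per mg of vitamin C: orange $0.0043, bell pepper $0.0061, strawberries $0.0200, carrots $0.0278, avocado $0.1350.
Take 3 servings of orange: +279.0 mg vitamin C for $1.20 (total $1.20, still need 400.0 mg).
Take 2 servings of bell pepper: +296.0 mg vitamin C for $1.80 (total $3.00, still need 104.0 mg).
Take 1.6 servings of strawberries: +104.0 mg vitamin C for $2.08 (total $5.08, still need 0.0 mg).
Greedy by cheapest-per-mg is optimal for a single linear constraint, so the minimum cost is $5.08.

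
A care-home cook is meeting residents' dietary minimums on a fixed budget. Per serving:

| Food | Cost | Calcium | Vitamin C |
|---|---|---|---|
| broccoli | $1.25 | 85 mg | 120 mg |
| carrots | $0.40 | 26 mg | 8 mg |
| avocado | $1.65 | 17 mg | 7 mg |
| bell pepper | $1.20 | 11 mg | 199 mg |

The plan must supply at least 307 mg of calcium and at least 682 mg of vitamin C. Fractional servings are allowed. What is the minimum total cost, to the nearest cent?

At the optimum either one food covers both requirements or two foods hit both targets exactly; no other combination can be cheaper.
broccoli only: max(307/85, 682/120) = 5.683 servings → $7.10.
carrots only: max(307/26, 682/8) = 85.25 servings → $34.10.
avocado only: max(307/17, 682/7) = 97.43 servings → $160.76.
bell pepper only: max(307/11, 682/199) = 27.91 servings → $33.49.
broccoli + carrots with both targets exact would need a negative amount; discard.
broccoli + avocado: intersection lies outside the first quadrant.
broccoli + bell pepper with both tight: 3.436 servings and 1.355 servings → $5.92.
carrots + avocado with both targets exact would need a negative amount; discard.
carrots + bell pepper with both tight: 10.54 servings and 3.004 servings → $7.82.
avocado + bell pepper with both tight: 16.21 servings and 2.857 servings → $30.18.
Cheapest feasible corner: $5.92.

$5.92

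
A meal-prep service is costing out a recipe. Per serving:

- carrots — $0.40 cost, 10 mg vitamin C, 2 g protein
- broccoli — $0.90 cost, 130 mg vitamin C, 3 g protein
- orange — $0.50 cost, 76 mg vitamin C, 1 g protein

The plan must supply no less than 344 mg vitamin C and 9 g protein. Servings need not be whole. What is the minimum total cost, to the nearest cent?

$2.58

The cheapest plan sits at a corner of the feasible region — with two constraints it uses at most two foods.
carrots only: max(344/10, 9/2) = 34.4 servings → $13.76.
broccoli only: max(344/130, 9/3) = 3 servings → $2.70.
orange only: max(344/76, 9/1) = 9 servings → $4.50.
carrots + broccoli with both tight: 0.6 servings and 2.6 servings → $2.58.
carrots + orange with both tight: 2.394 servings and 4.211 servings → $3.06.
broccoli + orange: intersection lies outside the first quadrant.
Cheapest feasible corner: $2.58.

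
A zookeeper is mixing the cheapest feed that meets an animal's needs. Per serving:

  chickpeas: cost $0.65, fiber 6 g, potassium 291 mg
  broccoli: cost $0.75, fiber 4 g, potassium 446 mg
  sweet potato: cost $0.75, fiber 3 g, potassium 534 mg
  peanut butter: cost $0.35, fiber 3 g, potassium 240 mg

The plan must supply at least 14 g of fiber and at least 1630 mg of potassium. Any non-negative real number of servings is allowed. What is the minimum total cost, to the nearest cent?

$2.33

Two binding constraints pin down two serving amounts, so the optimal mix uses at most two foods. The candidates are each food alone (scaled to the tighter of fiber/potassium) and each pair with both constraints tight.
chickpeas only: max(14/6, 1630/291) = 5.601 servings → $3.64.
broccoli only: max(14/4, 1630/446) = 3.655 servings → $2.74.
sweet potato only: max(14/3, 1630/534) = 4.667 servings → $3.50.
peanut butter only: max(14/3, 1630/240) = 6.792 servings → $2.38.
chickpeas + broccoli: the both-tight solution has a negative serving — not a feasible corner.
chickpeas + sweet potato with both tight: 1.109 servings and 2.448 servings → $2.56.
chickpeas + peanut butter: the both-tight solution has a negative serving — not a feasible corner.
broccoli + sweet potato with both tight: 3.241 servings and 0.3459 servings → $2.69.
broccoli + peanut butter: intersection lies outside the first quadrant.
sweet potato + peanut butter with both tight: 1.735 servings and 2.932 servings → $2.33.
So the least-cost plan costs $2.33.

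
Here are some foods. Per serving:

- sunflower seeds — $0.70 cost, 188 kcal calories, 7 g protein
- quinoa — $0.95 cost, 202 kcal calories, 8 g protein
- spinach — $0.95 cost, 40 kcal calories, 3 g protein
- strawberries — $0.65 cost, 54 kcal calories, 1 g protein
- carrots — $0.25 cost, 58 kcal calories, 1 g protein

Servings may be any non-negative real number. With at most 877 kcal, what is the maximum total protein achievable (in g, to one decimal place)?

Protein per kcal: spinach 0.075, quinoa 0.0396, sunflower seeds 0.03723, strawberries 0.01852, carrots 0.01724.
With no serving limits, spend the whole calories allowance on spinach: 877 kcal / 40 kcal × 3 g = 65.8 g.

65.8 g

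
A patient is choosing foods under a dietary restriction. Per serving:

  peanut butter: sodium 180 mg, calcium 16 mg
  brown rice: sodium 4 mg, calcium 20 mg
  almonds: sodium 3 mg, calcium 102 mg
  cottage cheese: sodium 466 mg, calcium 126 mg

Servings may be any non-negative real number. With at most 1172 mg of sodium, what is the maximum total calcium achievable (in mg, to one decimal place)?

39848.0 mg

Calcium per mg sodium: almonds 34, brown rice 5, cottage cheese 0.2704, peanut butter 0.08889.
With no serving limits, spend the whole sodium allowance on almonds: 1172 mg / 3 mg × 102 mg = 39848.0 mg.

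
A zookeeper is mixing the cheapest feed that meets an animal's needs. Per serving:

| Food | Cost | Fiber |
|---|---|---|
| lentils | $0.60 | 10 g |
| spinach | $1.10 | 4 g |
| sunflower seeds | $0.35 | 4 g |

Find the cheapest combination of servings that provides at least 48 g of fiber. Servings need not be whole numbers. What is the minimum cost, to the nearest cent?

$2.88

Cost per g of fiber: lentils $0.0600, sunflower seeds $0.0875, spinach $0.2750.
With no serving limits, use only lentils: 48 g / 10 g = 4.8 servings × $0.60 = $2.88.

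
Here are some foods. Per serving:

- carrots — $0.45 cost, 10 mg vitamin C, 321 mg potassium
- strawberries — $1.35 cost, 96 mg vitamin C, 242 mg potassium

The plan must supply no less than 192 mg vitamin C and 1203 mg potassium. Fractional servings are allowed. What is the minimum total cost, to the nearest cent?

$3.45

Minimising a linear cost over {vitamin C ≥ 192, potassium ≥ 1203, servings ≥ 0} — the optimum is at a vertex, using one or two foods.
carrots only: max(192/10, 1203/321) = 19.2 servings → $8.64.
strawberries only: max(192/96, 1203/242) = 4.971 servings → $6.71.
carrots + strawberries with both tight: 2.431 servings and 1.747 servings → $3.45.
So the least-cost plan costs $3.45.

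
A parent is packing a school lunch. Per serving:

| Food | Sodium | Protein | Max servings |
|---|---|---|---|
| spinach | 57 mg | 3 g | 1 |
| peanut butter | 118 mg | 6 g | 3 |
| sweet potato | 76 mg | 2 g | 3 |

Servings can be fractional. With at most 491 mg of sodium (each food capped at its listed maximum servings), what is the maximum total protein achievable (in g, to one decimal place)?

23.1 g

Protein per mg sodium: spinach 0.05263, peanut butter 0.05085, sweet potato 0.02632.
Take 1 serving of spinach: uses 57 mg sodium, +3.0 g protein (running total 3.0 g).
Take 3 servings of peanut butter: uses 354 mg sodium, +18.0 g protein (running total 21.0 g).
Take 1.053 servings of sweet potato: uses 80 mg sodium, +2.1 g protein (running total 23.1 g).
Filling greedily by protein-per-mg sodium is optimal for one linear limit, giving 23.1 g.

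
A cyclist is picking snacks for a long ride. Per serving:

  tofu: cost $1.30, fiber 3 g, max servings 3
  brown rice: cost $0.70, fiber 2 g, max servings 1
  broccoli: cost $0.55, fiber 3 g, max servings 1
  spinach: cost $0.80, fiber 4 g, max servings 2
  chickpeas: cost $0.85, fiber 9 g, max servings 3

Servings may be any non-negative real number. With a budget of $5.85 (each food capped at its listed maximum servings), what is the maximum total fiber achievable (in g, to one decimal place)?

41.0 g

Fiber per dollar: chickpeas 10.59, broccoli 5.455, spinach 5, brown rice 2.857, tofu 2.308.
Take 3 servings of chickpeas: spends $2.55, +27.0 g fiber (running total 27.0 g).
Take 1 serving of broccoli: spends $0.55, +3.0 g fiber (running total 30.0 g).
Take 2 servings of spinach: spends $1.60, +8.0 g fiber (running total 38.0 g).
Take 1 serving of brown rice: spends $0.70, +2.0 g fiber (running total 40.0 g).
Take 0.3462 servings of tofu: spends $0.45, +1.0 g fiber (running total 41.0 g).
Greedy by best ratio exhausts the cost allowance optimally: 41.0 g.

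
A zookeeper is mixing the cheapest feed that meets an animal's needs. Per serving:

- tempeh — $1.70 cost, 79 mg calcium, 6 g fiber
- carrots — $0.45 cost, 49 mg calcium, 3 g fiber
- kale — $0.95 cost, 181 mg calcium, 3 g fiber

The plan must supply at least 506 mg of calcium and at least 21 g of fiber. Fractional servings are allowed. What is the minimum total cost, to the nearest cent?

An LP optimum is at a vertex; with two nutrient constraints at most two foods are used. Check each candidate.
tempeh only: max(506/79, 21/6) = 6.405 servings → $10.89.
carrots only: max(506/49, 21/3) = 10.33 servings → $4.65.
kale only: max(506/181, 21/3) = 7 servings → $6.65.
tempeh + carrots with both targets exact would need a negative amount; discard.
tempeh + kale with both tight: 2.689 servings and 1.622 servings → $6.11.
carrots + kale with both tight: 5.765 servings and 1.235 servings → $3.77.
The minimum over all feasible corners is $3.77.

$3.77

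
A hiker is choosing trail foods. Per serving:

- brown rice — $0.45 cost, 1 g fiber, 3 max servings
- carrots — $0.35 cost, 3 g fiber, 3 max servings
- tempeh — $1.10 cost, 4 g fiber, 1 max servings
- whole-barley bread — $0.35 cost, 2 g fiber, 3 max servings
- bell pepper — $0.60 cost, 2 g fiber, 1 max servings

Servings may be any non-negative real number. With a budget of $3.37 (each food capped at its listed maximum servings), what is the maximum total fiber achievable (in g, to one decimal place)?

19.6 g

Fiber per dollar: carrots 8.571, whole-barley bread 5.714, tempeh 3.636, bell pepper 3.333, brown rice 2.222.
Take 3 servings of carrots: spends $1.05, +9.0 g fiber (running total 9.0 g).
Take 3 servings of whole-barley bread: spends $1.05, +6.0 g fiber (running total 15.0 g).
Take 1 serving of tempeh: spends $1.10, +4.0 g fiber (running total 19.0 g).
Take 0.2833 servings of bell pepper: spends $0.17, +0.6 g fiber (running total 19.6 g).
Filling greedily by fiber-per-dollar is optimal for one linear limit, giving 19.6 g.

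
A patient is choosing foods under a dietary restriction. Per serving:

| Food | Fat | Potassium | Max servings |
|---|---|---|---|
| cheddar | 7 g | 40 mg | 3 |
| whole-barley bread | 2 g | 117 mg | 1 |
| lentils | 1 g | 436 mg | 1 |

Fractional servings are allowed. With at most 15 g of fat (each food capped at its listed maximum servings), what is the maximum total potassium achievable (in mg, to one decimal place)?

621.6 mg

Potassium per g fat: lentils 436, whole-barley bread 58.5, cheddar 5.714.
Take 1 serving of lentils: uses 1 g fat, +436.0 mg potassium (running total 436.0 mg).
Take 1 serving of whole-barley bread: uses 2 g fat, +117.0 mg potassium (running total 553.0 mg).
Take 1.714 servings of cheddar: uses 12 g fat, +68.6 mg potassium (running total 621.6 mg).
Filling greedily by potassium-per-g fat is optimal for one linear limit, giving 621.6 mg.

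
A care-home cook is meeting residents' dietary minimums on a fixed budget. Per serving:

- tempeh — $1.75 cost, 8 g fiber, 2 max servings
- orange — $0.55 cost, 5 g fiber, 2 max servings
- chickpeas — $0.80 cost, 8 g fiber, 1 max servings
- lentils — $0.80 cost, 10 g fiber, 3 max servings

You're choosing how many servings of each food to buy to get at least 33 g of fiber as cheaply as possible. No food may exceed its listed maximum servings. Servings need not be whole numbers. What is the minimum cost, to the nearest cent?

$2.70

Cost per g of fiber: lentils $0.0800, chickpeas $0.1000, orange $0.1100, tempeh $0.2188.
Take 3 servings of lentils: +30.0 g fiber for $2.40 (total $2.40, still need 3.0 g).
Take 0.375 servings of chickpeas: +3.0 g fiber for $0.30 (total $2.70, still need 0.0 g).
Greedy by cheapest-per-g is optimal for a single linear constraint, so the minimum cost is $2.70.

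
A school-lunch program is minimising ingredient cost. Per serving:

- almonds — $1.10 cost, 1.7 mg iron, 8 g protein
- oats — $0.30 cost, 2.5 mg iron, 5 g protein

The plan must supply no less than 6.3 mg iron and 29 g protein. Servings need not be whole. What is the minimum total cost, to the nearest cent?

$1.74

Minimising a linear cost over {iron ≥ 6.3, protein ≥ 29, servings ≥ 0} — the optimum is at a vertex, using one or two foods.
almonds only: max(6.3/1.7, 29/8) = 3.706 servings → $4.08.
oats only: max(6.3/2.5, 29/5) = 5.8 servings → $1.74.
almonds + oats with both tight: 3.565 servings and 0.09565 servings → $3.95.
The minimum over all feasible corners is $1.74.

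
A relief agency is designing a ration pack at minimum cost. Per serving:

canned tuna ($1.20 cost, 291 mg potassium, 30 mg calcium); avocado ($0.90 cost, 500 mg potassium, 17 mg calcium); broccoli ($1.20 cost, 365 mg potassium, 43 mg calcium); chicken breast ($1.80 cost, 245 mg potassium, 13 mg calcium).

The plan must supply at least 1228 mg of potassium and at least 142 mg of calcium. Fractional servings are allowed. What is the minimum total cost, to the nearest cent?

A basic optimal solution has at most two foods positive. Try each food alone and each pair with both targets met exactly.
canned tuna only: max(1228/291, 142/30) = 4.733 servings → $5.68.
avocado only: max(1228/500, 142/17) = 8.353 servings → $7.52.
broccoli only: max(1228/365, 142/43) = 3.364 servings → $4.04.
chicken breast only: max(1228/245, 142/13) = 10.92 servings → $19.66.
canned tuna + avocado with both targets exact would need a negative amount; discard.
canned tuna + broccoli with both tight: 0.6232 servings and 2.868 servings → $4.19.
canned tuna + chicken breast with both targets exact would need a negative amount; discard.
avocado + broccoli with both tight: 0.06368 servings and 3.277 servings → $3.99.
avocado + chicken breast with both targets exact would need a negative amount; discard.
broccoli + chicken breast with both tight: 3.251 servings and 0.1682 servings → $4.20.
Cheapest feasible corner: $3.99.

$3.99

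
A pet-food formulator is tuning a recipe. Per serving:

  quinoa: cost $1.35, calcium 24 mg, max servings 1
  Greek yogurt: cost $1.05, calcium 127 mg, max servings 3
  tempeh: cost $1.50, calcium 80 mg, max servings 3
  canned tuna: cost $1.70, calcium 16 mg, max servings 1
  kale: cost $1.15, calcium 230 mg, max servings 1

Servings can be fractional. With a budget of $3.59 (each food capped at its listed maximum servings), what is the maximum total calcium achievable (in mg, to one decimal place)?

525.1 mg

Calcium per dollar: kale 200, Greek yogurt 121, tempeh 53.33, quinoa 17.78, canned tuna 9.412.
Take 1 serving of kale: spends $1.15, +230.0 mg calcium (running total 230.0 mg).
Take 2.324 servings of Greek yogurt: spends $2.44, +295.1 mg calcium (running total 525.1 mg).
Greedy by best ratio exhausts the cost allowance optimally: 525.1 mg.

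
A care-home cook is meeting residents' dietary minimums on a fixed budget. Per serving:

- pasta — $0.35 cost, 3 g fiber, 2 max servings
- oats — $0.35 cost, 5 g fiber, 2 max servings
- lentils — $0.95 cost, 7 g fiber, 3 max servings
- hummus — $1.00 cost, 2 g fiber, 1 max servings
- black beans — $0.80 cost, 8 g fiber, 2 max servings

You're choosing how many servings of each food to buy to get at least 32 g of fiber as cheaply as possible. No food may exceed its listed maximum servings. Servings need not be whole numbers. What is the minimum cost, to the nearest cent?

Cost per g of fiber: oats $0.0700, black beans $0.1000, pasta $0.1167, lentils $0.1357, hummus $0.5000.
Take 2 servings of oats: +10.0 g fiber for $0.70 (total $0.70, still need 22.0 g).
Take 2 servings of black beans: +16.0 g fiber for $1.60 (total $2.30, still need 6.0 g).
Take 2 servings of pasta: +6.0 g fiber for $0.70 (total $3.00, still need 0.0 g).
Filling from the cheapest source first is optimal under one linear minimum: $3.00.

$3.00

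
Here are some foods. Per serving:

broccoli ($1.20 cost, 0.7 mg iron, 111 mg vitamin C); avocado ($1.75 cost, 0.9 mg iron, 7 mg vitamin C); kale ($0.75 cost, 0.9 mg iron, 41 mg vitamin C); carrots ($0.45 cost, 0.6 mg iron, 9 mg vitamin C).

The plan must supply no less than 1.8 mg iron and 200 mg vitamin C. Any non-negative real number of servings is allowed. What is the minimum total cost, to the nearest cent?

At the optimum either one food covers both requirements or two foods hit both targets exactly; no other combination can be cheaper.
broccoli only: max(1.8/0.7, 200/111) = 2.571 servings → $3.09.
avocado only: max(1.8/0.9, 200/7) = 28.57 servings → $50.00.
kale only: max(1.8/0.9, 200/41) = 4.878 servings → $3.66.
carrots only: max(1.8/0.6, 200/9) = 22.22 servings → $10.00.
broccoli + avocado with both tight: 1.762 servings and 0.6295 servings → $3.22.
broccoli + kale with both tight: 1.492 servings and 0.8399 servings → $2.42.
broccoli + carrots with both tight: 1.721 servings and 0.9917 servings → $2.51.
avocado + kale: intersection lies outside the first quadrant.
avocado + carrots: intersection lies outside the first quadrant.
kale + carrots with both targets exact would need a negative amount; discard.
Cheapest feasible corner: $2.42.

$2.42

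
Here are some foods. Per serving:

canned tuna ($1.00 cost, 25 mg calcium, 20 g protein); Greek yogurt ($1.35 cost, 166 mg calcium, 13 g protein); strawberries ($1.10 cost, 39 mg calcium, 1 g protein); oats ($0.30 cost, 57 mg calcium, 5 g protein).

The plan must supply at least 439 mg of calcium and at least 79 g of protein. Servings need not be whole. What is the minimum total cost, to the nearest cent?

For a min-cost LP with two ≥-constraints, a basic feasible solution has at most two positive variables.
canned tuna only: max(439/25, 79/20) = 17.56 servings → $17.56.
Greek yogurt only: max(439/166, 79/13) = 6.077 servings → $8.20.
strawberries only: max(439/39, 79/1) = 79 servings → $86.90.
oats only: max(439/57, 79/5) = 15.8 servings → $4.74.
canned tuna + Greek yogurt with both tight: 2.473 servings and 2.272 servings → $5.54.
canned tuna + strawberries with both tight: 3.499 servings and 9.013 servings → $13.41.
canned tuna + oats with both tight: 2.274 servings and 6.704 servings → $4.29.
Greek yogurt + strawberries with both targets exact would need a negative amount; discard.
Greek yogurt + oats with both targets exact would need a negative amount; discard.
strawberries + oats: the both-tight solution has a negative serving — not a feasible corner.
The minimum over all feasible corners is $4.29.

$4.29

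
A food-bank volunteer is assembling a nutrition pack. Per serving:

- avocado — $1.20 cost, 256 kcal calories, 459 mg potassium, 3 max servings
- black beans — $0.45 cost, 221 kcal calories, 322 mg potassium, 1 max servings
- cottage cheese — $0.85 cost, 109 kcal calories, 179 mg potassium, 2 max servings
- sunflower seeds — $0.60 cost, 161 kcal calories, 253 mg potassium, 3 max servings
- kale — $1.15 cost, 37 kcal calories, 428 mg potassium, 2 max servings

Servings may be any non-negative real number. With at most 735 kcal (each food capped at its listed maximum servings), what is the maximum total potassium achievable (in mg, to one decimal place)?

2041.2 mg

Potassium per kcal: kale 11.57, avocado 1.793, cottage cheese 1.642, sunflower seeds 1.571, black beans 1.457.
Take 2 servings of kale: uses 74 kcal, +856.0 mg potassium (running total 856.0 mg).
Take 2.582 servings of avocado: uses 661 kcal, +1185.2 mg potassium (running total 2041.2 mg).
Filling greedily by potassium-per-kcal is optimal for one linear limit, giving 2041.2 mg.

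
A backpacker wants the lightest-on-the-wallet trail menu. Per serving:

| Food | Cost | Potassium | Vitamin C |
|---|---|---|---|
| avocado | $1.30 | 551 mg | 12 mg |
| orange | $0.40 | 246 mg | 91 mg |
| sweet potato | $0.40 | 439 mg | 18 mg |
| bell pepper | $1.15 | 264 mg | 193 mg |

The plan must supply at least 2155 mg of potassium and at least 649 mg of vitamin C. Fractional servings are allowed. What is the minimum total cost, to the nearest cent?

Compare the cost at each extreme point of the feasible region.
avocado only: max(2155/551, 649/12) = 54.08 servings → $70.31.
orange only: max(2155/246, 649/91) = 8.76 servings → $3.50.
sweet potato only: max(2155/439, 649/18) = 36.06 servings → $14.42.
bell pepper only: max(2155/264, 649/193) = 8.163 servings → $9.39.
avocado + orange with both tight: 0.7724 servings and 7.03 servings → $3.82.
avocado + sweet potato with both targets exact would need a negative amount; discard.
avocado + bell pepper with both tight: 2.371 servings and 3.215 servings → $6.78.
orange + sweet potato with both tight: 6.929 servings and 1.026 servings → $3.18.
orange + bell pepper: the both-tight solution has a negative serving — not a feasible corner.
sweet potato + bell pepper with both tight: 3.058 servings and 3.077 servings → $4.76.
So the least-cost plan costs $3.18.

$3.18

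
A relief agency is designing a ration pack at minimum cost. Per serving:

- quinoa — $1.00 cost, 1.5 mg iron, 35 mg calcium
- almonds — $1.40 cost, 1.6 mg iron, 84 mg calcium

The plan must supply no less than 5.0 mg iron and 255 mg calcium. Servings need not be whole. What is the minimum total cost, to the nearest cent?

quinoa only: max(5.0/1.5, 255/35) = 7.286 servings → $7.29.
almonds only: max(5.0/1.6, 255/84) = 3.125 servings → $4.38.
quinoa + almonds with both tight: 0.1714 servings and 2.964 servings → $4.32.
The minimum over all feasible corners is $4.32.

$4.32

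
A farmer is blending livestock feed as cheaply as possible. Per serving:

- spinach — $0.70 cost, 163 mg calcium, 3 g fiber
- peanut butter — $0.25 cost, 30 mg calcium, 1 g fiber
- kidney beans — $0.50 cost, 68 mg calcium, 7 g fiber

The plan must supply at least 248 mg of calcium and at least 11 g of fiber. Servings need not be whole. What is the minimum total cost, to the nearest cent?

$1.30

A basic optimal solution has at most two foods positive. Try each food alone and each pair with both targets met exactly.
spinach only: max(248/163, 11/3) = 3.667 servings → $2.57.
peanut butter only: max(248/30, 11/1) = 11 servings → $2.75.
kidney beans only: max(248/68, 11/7) = 3.647 servings → $1.82.
spinach + peanut butter: the both-tight solution has a negative serving — not a feasible corner.
spinach + kidney beans with both tight: 1.054 servings and 1.12 servings → $1.30.
peanut butter + kidney beans with both tight: 6.958 servings and 0.5775 servings → $2.03.
Cheapest feasible corner: $1.30.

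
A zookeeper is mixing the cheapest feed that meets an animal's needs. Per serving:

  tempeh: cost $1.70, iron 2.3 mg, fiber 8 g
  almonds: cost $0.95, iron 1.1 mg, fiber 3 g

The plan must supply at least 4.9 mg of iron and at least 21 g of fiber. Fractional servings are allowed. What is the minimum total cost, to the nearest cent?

tempeh only: max(4.9/2.3, 21/8) = 2.625 servings → $4.46.
almonds only: max(4.9/1.1, 21/3) = 7 servings → $6.65.
tempeh + almonds: the both-tight solution has a negative serving — not a feasible corner.
So the least-cost plan costs $4.46.

$4.46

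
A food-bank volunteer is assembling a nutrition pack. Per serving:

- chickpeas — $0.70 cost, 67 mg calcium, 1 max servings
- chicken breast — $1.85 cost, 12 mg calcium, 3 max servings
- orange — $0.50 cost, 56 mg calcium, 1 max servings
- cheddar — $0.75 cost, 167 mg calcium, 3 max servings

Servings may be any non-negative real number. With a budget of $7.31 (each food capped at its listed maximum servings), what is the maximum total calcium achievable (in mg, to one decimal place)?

Calcium per dollar: cheddar 222.7, orange 112, chickpeas 95.71, chicken breast 6.486.
Take 3 servings of cheddar: spends $2.25, +501.0 mg calcium (running total 501.0 mg).
Take 1 serving of orange: spends $0.50, +56.0 mg calcium (running total 557.0 mg).
Take 1 serving of chickpeas: spends $0.70, +67.0 mg calcium (running total 624.0 mg).
Take 2.086 servings of chicken breast: spends $3.86, +25.0 mg calcium (running total 649.0 mg).
Filling greedily by calcium-per-dollar is optimal for one linear limit, giving 649.0 mg.

649.0 mg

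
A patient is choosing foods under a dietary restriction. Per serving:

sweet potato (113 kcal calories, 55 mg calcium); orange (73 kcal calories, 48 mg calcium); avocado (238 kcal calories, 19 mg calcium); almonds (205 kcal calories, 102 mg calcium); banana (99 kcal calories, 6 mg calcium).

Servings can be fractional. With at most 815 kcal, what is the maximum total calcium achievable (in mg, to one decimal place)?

535.9 mg

Calcium per kcal: orange 0.6575, almonds 0.4976, sweet potato 0.4867, avocado 0.07983, banana 0.06061.
With no serving limits, spend the whole calories allowance on orange: 815 kcal / 73 kcal × 48 mg = 535.9 mg.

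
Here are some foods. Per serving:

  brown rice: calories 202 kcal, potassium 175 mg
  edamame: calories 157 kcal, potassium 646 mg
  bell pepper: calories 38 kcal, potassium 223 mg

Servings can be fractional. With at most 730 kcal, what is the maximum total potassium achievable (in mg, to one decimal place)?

Potassium per kcal: bell pepper 5.868, edamame 4.115, brown rice 0.8663.
With no serving limits, spend the whole calories allowance on bell pepper: 730 kcal / 38 kcal × 223 mg = 4283.9 mg.

4283.9 mg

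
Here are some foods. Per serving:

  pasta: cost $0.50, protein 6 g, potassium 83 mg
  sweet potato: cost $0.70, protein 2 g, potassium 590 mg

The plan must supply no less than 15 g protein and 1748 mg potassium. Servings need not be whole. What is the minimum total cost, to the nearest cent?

Compare the cost at each extreme point of the feasible region.
pasta only: max(15/6, 1748/83) = 21.06 servings → $10.53.
sweet potato only: max(15/2, 1748/590) = 7.5 servings → $5.25.
pasta + sweet potato with both tight: 1.587 servings and 2.739 servings → $2.71.
Cheapest feasible corner: $2.71.

$2.71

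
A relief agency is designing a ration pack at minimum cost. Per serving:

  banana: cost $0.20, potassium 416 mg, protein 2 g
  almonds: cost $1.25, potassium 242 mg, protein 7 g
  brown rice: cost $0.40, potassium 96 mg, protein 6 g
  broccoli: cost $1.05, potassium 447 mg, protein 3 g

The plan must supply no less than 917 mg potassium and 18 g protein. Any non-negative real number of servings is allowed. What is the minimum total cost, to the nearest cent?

$1.31

With two linear requirements the optimum uses one or two foods; enumerate the corners.
banana only: max(917/416, 18/2) = 9 servings → $1.80.
almonds only: max(917/242, 18/7) = 3.789 servings → $4.74.
brown rice only: max(917/96, 18/6) = 9.552 servings → $3.82.
broccoli only: max(917/447, 18/3) = 6 servings → $6.30.
banana + almonds with both tight: 0.8497 servings and 2.329 servings → $3.08.
banana + brown rice with both tight: 1.638 servings and 2.454 servings → $1.31.
banana + broccoli: the both-tight solution has a negative serving — not a feasible corner.
almonds + brown rice: the both-tight solution has a negative serving — not a feasible corner.
almonds + broccoli with both tight: 2.203 servings and 0.8585 servings → $3.66.
brown rice + broccoli with both tight: 2.212 servings and 1.576 servings → $2.54.
So the least-cost plan costs $1.31.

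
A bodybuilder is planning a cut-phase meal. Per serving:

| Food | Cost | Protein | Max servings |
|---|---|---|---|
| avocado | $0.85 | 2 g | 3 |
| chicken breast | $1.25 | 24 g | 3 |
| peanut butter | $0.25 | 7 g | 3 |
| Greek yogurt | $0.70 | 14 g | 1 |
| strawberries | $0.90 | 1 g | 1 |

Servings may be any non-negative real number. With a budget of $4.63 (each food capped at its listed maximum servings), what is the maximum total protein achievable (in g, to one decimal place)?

96.1 g

Protein per dollar: peanut butter 28, Greek yogurt 20, chicken breast 19.2, avocado 2.353, strawberries 1.111.
Take 3 servings of peanut butter: spends $0.75, +21.0 g protein (running total 21.0 g).
Take 1 serving of Greek yogurt: spends $0.70, +14.0 g protein (running total 35.0 g).
Take 2.544 servings of chicken breast: spends $3.18, +61.1 g protein (running total 96.1 g).
Filling greedily by protein-per-dollar is optimal for one linear limit, giving 96.1 g.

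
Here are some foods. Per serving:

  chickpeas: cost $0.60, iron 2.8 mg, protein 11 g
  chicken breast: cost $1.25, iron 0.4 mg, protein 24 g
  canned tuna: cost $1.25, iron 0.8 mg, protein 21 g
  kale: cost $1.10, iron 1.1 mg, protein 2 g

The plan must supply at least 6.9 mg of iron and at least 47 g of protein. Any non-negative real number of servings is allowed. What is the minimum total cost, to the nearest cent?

A basic optimal solution has at most two foods positive. Try each food alone and each pair with both targets met exactly.
chickpeas only: max(6.9/2.8, 47/11) = 4.273 servings → $2.56.
chicken breast only: max(6.9/0.4, 47/24) = 17.25 servings → $21.56.
canned tuna only: max(6.9/0.8, 47/21) = 8.625 servings → $10.78.
kale only: max(6.9/1.1, 47/2) = 23.5 servings → $25.85.
chickpeas + chicken breast with both tight: 2.338 servings and 0.8869 servings → $2.51.
chickpeas + canned tuna with both tight: 2.146 servings and 1.114 servings → $2.68.
chickpeas + kale: intersection lies outside the first quadrant.
chicken breast + canned tuna with both targets exact would need a negative amount; discard.
chicken breast + kale with both tight: 1.48 servings and 5.734 servings → $8.16.
canned tuna + kale with both tight: 1.763 servings and 4.991 servings → $7.69.
So the least-cost plan costs $2.51.

$2.51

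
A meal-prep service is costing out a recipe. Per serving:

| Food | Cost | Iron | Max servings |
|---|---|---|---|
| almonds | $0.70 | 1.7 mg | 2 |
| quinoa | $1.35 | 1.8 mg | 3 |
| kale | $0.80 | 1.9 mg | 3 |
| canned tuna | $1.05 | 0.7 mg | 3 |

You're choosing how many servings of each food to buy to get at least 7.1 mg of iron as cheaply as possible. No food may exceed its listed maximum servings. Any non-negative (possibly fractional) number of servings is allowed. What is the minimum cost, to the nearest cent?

Cost per mg of iron: almonds $0.4118, kale $0.4211, quinoa $0.7500, canned tuna $1.5000.
Take 2 servings of almonds: +3.4 mg iron for $1.40 (total $1.40, still need 3.7 mg).
Take 1.947 servings of kale: +3.7 mg iron for $1.56 (total $2.96, still need 0.0 mg).
Filling from the cheapest source first is optimal under one linear minimum: $2.96.

$2.96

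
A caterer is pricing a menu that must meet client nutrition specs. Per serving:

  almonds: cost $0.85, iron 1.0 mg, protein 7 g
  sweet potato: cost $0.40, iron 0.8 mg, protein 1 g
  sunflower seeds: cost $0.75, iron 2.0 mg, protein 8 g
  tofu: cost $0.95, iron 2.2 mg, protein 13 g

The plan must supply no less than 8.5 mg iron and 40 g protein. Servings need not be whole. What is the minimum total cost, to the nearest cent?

Compare the cost at each extreme point of the feasible region.
almonds only: max(8.5/1.0, 40/7) = 8.5 servings → $7.22.
sweet potato only: max(8.5/0.8, 40/1) = 40 servings → $16.00.
sunflower seeds only: max(8.5/2.0, 40/8) = 5 servings → $3.75.
tofu only: max(8.5/2.2, 40/13) = 3.864 servings → $3.67.
almonds + sweet potato with both tight: 5.109 servings and 4.239 servings → $6.04.
almonds + sunflower seeds with both tight: 2 servings and 3.25 servings → $4.14.
almonds + tofu: the both-tight solution has a negative serving — not a feasible corner.
sweet potato + sunflower seeds: intersection lies outside the first quadrant.
sweet potato + tofu with both tight: 2.744 servings and 2.866 servings → $3.82.
sunflower seeds + tofu with both tight: 2.679 servings and 1.429 servings → $3.37.
The minimum over all feasible corners is $3.37.

$3.37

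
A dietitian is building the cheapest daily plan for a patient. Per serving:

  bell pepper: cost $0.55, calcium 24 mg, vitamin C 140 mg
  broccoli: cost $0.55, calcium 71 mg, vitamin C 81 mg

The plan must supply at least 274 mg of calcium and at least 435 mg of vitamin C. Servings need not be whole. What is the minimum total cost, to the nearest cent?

$2.52

Compare the cost at each extreme point of the feasible region.
bell pepper only: max(274/24, 435/140) = 11.42 servings → $6.28.
broccoli only: max(274/71, 435/81) = 5.37 servings → $2.95.
bell pepper + broccoli with both tight: 1.087 servings and 3.492 servings → $2.52.
Cheapest feasible corner: $2.52.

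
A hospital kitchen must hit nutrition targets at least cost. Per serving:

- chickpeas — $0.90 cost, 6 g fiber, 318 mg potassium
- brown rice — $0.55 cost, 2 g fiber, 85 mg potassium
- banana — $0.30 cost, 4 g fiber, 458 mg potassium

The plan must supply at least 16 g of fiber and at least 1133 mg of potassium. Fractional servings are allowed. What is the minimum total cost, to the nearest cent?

An LP optimum is at a vertex; with two nutrient constraints at most two foods are used. Check each candidate.
chickpeas only: max(16/6, 1133/318) = 3.563 servings → $3.21.
brown rice only: max(16/2, 1133/85) = 13.33 servings → $7.33.
banana only: max(16/4, 1133/458) = 4 servings → $1.20.
chickpeas + brown rice: the both-tight solution has a negative serving — not a feasible corner.
chickpeas + banana with both tight: 1.894 servings and 1.159 servings → $2.05.
brown rice + banana with both tight: 4.854 servings and 1.573 servings → $3.14.
The minimum over all feasible corners is $1.20.

$1.20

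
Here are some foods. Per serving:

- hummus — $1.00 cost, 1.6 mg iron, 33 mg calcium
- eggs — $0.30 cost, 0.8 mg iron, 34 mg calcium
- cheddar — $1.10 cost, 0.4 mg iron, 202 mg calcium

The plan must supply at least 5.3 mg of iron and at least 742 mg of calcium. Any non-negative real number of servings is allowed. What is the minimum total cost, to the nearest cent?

At the optimum either one food covers both requirements or two foods hit both targets exactly; no other combination can be cheaper.
hummus only: max(5.3/1.6, 742/33) = 22.48 servings → $22.48.
eggs only: max(5.3/0.8, 742/34) = 21.82 servings → $6.55.
cheddar only: max(5.3/0.4, 742/202) = 13.25 servings → $14.57.
hummus + eggs with both targets exact would need a negative amount; discard.
hummus + cheddar with both tight: 2.496 servings and 3.265 servings → $6.09.
eggs + cheddar with both tight: 5.228 servings and 2.793 servings → $4.64.
So the least-cost plan costs $4.64.

$4.64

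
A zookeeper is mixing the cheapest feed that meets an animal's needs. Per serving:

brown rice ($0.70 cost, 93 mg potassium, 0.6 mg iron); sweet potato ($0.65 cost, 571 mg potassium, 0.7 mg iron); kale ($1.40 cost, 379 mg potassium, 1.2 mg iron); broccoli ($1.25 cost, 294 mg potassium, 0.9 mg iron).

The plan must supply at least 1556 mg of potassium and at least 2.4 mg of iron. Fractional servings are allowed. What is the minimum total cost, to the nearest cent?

Two binding constraints pin down two serving amounts, so the optimal mix uses at most two foods. The candidates are each food alone (scaled to the tighter of potassium/iron) and each pair with both constraints tight.
brown rice only: max(1556/93, 2.4/0.6) = 16.73 servings → $11.71.
sweet potato only: max(1556/571, 2.4/0.7) = 3.429 servings → $2.23.
kale only: max(1556/379, 2.4/1.2) = 4.106 servings → $5.75.
broccoli only: max(1556/294, 2.4/0.9) = 5.293 servings → $6.62.
brown rice + sweet potato with both tight: 1.013 servings and 2.56 servings → $2.37.
brown rice + kale with both targets exact would need a negative amount; discard.
brown rice + broccoli: the both-tight solution has a negative serving — not a feasible corner.
sweet potato + kale with both tight: 2.281 servings and 0.6697 servings → $2.42.
sweet potato + broccoli with both tight: 2.255 servings and 0.9127 servings → $2.61.
kale + broccoli: the both-tight solution has a negative serving — not a feasible corner.
The minimum over all feasible corners is $2.23.

$2.23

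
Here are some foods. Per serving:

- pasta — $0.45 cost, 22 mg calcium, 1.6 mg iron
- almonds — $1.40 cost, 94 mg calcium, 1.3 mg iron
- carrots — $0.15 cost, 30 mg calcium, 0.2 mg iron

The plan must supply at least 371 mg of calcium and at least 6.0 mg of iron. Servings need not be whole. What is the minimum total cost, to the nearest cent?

Compare the cost at each extreme point of the feasible region.
pasta only: max(371/22, 6.0/1.6) = 16.86 servings → $7.59.
almonds only: max(371/94, 6.0/1.3) = 4.615 servings → $6.46.
carrots only: max(371/30, 6.0/0.2) = 30 servings → $4.50.
pasta + almonds with both tight: 0.6708 servings and 3.79 servings → $5.61.
pasta + carrots with both tight: 2.427 servings and 10.59 servings → $2.68.
almonds + carrots: intersection lies outside the first quadrant.
Cheapest feasible corner: $2.68.

$2.68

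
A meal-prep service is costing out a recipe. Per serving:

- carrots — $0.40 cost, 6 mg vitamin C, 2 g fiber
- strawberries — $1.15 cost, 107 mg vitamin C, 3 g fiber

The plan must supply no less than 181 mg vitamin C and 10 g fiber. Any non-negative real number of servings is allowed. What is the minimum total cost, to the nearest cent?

This is a tiny linear program; its minimum lies at a vertex of the feasible set. List the vertices and price them.
carrots only: max(181/6, 10/2) = 30.17 servings → $12.07.
strawberries only: max(181/107, 10/3) = 3.333 servings → $3.83.
carrots + strawberries with both tight: 2.689 servings and 1.541 servings → $2.85.
The minimum over all feasible corners is $2.85.

$2.85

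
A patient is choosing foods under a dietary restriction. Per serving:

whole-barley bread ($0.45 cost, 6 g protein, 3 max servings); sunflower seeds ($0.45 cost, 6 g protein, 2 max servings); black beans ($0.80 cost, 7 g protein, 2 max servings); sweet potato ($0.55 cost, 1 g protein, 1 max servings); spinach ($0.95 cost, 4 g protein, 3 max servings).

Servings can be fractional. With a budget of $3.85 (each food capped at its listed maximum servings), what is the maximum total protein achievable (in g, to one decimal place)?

Protein per dollar: whole-barley bread 13.33, sunflower seeds 13.33, black beans 8.75, spinach 4.211, sweet potato 1.818.
Take 3 servings of whole-barley bread: spends $1.35, +18.0 g protein (running total 18.0 g).
Take 2 servings of sunflower seeds: spends $0.90, +12.0 g protein (running total 30.0 g).
Take 2 servings of black beans: spends $1.60, +14.0 g protein (running total 44.0 g).
Greedy by best ratio exhausts the cost allowance optimally: 44.0 g.

44.0 g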